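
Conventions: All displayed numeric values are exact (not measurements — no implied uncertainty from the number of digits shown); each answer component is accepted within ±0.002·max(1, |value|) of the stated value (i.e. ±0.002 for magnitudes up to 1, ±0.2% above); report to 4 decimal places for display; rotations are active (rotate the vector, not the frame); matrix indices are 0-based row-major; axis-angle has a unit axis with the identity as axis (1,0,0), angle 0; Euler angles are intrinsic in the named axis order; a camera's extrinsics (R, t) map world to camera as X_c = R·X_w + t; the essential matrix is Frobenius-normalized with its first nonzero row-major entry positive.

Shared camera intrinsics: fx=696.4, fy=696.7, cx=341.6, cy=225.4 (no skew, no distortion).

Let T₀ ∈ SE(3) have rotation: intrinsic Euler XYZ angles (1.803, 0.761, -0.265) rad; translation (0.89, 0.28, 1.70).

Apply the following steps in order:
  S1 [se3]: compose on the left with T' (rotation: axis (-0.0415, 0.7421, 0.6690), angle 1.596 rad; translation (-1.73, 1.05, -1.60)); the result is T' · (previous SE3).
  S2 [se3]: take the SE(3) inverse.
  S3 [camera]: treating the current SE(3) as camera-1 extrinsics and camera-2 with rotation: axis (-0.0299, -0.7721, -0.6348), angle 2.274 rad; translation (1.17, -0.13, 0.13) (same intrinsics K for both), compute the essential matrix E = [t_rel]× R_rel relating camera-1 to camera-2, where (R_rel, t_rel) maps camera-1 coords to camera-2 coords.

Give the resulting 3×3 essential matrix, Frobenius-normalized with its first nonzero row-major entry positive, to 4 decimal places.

after S1 (compose_se3): R=[-0.5848 0.7277 0.3585; 0.7712 0.6357 -0.0324; -0.2515 0.2575 -0.9330], t=(-0.7342, 2.7039, -1.4175)
after S2 (invert_se3): R=[-0.5848 0.7712 -0.2515; 0.7277 0.6357 0.2575; 0.3585 -0.0324 -0.9330], t=(-2.8712, -0.8197, -0.9717)
after S3 (essential): [0.0947 0.0418 -0.2773; -0.1194 0.6959 0.0359; -0.2107 -0.0621 0.6036]

matrix = [0.0947 0.0418 -0.2773; -0.1194 0.6959 0.0359; -0.2107 -0.0621 0.6036]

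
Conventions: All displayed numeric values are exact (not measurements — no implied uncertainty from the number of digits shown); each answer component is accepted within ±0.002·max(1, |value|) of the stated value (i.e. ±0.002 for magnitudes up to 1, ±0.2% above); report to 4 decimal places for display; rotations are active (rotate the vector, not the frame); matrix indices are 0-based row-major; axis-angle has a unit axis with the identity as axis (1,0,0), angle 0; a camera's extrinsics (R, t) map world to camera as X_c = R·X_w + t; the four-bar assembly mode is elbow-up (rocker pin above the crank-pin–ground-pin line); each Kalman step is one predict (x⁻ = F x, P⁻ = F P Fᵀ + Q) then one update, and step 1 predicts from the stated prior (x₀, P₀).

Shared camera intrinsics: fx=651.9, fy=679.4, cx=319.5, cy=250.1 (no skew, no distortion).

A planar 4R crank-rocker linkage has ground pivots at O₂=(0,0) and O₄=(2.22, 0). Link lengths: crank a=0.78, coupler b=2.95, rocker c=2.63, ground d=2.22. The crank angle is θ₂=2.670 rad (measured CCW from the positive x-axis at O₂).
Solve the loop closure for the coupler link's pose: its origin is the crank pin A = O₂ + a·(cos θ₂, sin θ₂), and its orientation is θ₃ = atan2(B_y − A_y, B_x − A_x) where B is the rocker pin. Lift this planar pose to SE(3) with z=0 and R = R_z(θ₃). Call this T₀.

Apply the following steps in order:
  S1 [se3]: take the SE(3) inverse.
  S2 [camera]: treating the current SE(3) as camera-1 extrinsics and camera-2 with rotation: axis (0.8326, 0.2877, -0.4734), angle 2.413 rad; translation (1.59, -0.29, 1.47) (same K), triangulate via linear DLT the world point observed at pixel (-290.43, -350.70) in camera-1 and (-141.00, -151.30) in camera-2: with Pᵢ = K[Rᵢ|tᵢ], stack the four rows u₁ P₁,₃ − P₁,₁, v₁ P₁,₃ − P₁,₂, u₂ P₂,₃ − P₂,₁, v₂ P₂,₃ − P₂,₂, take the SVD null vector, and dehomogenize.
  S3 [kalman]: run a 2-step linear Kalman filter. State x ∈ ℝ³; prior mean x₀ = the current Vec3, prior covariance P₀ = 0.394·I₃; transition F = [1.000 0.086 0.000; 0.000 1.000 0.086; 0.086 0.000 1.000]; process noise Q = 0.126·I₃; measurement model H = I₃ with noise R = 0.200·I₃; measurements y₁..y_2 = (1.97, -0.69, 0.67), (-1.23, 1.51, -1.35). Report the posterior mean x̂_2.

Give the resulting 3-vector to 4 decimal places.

result = (-0.2378, 0.4610, -0.3326)

source (fourbar_fk): coupler pose = R=[0.6928 -0.7211 0.0000; 0.7211 0.6928 0.0000; 0.0000 0.0000 1.0000], t=(-0.6949, 0.3544, 0.0000)
after S1 (invert_se3): R=[0.6928 0.7211 0.0000; -0.7211 0.6928 -0.0000; 0.0000 0.0000 1.0000], t=(0.2259, -0.7466, 0.0000)
after S2 (triangulate): (-0.7113, -1.6485, 1.5558)
after S3 (kf_track): (-0.2378, 0.4610, -0.3326)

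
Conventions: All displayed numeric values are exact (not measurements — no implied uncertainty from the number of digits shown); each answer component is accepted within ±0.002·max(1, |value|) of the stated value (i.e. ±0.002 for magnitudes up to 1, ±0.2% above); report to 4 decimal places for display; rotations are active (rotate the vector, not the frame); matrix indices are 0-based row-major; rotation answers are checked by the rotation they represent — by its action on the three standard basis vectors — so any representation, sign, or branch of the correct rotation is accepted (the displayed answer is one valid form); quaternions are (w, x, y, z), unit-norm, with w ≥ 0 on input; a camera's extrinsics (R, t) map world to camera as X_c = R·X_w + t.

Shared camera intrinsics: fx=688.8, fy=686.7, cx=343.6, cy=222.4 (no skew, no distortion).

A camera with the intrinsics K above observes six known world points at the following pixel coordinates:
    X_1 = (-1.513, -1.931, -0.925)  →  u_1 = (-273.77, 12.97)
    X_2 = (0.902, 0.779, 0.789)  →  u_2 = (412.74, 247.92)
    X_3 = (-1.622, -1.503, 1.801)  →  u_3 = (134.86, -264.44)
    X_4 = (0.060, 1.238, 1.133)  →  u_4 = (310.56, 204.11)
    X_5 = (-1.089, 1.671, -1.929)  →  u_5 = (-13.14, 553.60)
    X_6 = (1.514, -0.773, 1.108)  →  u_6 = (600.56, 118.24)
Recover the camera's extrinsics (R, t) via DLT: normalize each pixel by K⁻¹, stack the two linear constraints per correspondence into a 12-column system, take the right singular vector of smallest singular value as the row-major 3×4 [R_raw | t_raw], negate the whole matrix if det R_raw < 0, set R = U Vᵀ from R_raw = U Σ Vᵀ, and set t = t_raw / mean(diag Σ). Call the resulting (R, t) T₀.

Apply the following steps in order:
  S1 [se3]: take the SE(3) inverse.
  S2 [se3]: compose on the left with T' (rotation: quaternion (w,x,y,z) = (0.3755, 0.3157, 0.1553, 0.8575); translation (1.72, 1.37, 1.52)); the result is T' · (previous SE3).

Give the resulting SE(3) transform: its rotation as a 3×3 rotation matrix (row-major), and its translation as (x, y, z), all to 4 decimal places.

source (pnp_recover): camera pose = R=[0.9391 -0.2040 0.2765; 0.3423 0.4846 -0.8050; 0.0302 0.8506 0.5250], t=(-0.3900, 0.1400, 4.0400)
after S1 (invert_se3): R=[0.9391 0.3423 0.0302; -0.2040 0.4846 0.8506; 0.2765 -0.8050 0.5250], t=(0.1962, -3.5838, -1.9003)
after S2 (compose_se3): R=[-0.1938 -0.9718 -0.1346; 0.8415 -0.0942 -0.5319; 0.5043 -0.2163 0.8360], t=(2.3241, 3.8604, -1.6306)

rotation (matrix) = ((-0.1938, -0.9718, -0.1346), (0.8415, -0.0942, -0.5319), (0.5043, -0.2163, 0.8360)), translation = (2.3241, 3.8604, -1.6306)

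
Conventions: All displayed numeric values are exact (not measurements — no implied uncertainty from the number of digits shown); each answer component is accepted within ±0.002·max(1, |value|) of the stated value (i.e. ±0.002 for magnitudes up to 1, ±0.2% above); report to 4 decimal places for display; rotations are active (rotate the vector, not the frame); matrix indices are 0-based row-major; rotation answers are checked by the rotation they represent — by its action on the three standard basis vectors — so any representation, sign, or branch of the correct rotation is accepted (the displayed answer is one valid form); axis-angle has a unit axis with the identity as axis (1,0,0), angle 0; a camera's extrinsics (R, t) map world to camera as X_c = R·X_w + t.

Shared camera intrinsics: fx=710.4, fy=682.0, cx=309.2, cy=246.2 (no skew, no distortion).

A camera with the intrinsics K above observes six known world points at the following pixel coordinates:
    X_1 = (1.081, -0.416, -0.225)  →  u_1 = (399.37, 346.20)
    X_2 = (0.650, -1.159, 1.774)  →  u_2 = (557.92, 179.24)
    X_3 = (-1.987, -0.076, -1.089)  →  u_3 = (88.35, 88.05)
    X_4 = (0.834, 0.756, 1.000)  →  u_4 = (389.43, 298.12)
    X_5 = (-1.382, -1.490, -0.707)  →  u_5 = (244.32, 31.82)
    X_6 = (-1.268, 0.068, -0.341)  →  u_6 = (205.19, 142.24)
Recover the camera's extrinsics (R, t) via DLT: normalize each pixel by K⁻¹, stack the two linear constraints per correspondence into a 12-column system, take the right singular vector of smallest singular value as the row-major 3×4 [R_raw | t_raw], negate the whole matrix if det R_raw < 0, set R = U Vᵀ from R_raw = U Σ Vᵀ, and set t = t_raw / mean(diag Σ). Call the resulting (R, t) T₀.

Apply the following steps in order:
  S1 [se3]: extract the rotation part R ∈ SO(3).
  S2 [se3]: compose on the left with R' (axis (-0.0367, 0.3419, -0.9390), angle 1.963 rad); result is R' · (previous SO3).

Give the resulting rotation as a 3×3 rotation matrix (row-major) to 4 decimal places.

source (pnp_recover): camera pose = R=[0.5437 -0.4967 0.6765; 0.8378 0.3690 -0.4024; -0.0497 0.7856 0.6168], t=(0.0700, -0.0200, 6.1305)
after S1 (rot_of_se3): [0.5437 -0.4967 0.6765; 0.8378 0.3690 -0.4024; -0.0497 0.7856 0.6168]
after S2 (compose_so3): [0.4876 0.7883 -0.3752; -0.6456 0.0363 -0.7628; -0.5877 0.6142 0.5266]

rotation (matrix) = ((0.4876, 0.7883, -0.3752), (-0.6456, 0.0363, -0.7628), (-0.5877, 0.6142, 0.5266))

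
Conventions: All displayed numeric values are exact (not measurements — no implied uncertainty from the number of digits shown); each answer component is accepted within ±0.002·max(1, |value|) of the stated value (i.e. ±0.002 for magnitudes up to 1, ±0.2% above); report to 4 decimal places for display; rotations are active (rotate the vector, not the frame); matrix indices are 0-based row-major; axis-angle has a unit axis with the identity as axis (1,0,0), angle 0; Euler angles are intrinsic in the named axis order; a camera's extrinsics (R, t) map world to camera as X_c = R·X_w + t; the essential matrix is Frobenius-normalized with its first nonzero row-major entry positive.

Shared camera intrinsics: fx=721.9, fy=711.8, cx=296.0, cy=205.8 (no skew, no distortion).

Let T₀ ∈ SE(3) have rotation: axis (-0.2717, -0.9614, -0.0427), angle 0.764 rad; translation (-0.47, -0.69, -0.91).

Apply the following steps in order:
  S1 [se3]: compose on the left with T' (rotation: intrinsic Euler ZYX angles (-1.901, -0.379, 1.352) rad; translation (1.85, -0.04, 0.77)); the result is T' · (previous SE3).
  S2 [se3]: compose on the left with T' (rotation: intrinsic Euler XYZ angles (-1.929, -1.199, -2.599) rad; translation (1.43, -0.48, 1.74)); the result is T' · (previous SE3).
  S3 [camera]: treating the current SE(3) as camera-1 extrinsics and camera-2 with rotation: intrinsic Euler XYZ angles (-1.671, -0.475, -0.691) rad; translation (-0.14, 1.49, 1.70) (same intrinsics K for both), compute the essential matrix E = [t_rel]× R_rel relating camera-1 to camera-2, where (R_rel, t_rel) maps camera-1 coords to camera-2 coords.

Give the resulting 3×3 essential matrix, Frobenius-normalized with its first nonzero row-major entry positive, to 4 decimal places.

matrix = [0.3186 -0.4674 -0.3293; -0.5375 -0.0635 -0.0638; 0.3305 0.3237 0.2462]

after S1 (compose_se3): R=[-0.8096 0.4433 -0.3848; -0.3787 0.1065 0.9194; 0.4486 0.8900 0.0816], t=(2.5857, -0.1713, -0.2132)
after S2 (compose_se3): R=[-0.2371 -0.9471 0.2161; 0.3267 0.1318 0.9359; -0.9149 0.2925 0.2782], t=(0.7920, -2.1451, 3.6324)
after S3 (essential): [0.3186 -0.4674 -0.3293; -0.5375 -0.0635 -0.0638; 0.3305 0.3237 0.2462]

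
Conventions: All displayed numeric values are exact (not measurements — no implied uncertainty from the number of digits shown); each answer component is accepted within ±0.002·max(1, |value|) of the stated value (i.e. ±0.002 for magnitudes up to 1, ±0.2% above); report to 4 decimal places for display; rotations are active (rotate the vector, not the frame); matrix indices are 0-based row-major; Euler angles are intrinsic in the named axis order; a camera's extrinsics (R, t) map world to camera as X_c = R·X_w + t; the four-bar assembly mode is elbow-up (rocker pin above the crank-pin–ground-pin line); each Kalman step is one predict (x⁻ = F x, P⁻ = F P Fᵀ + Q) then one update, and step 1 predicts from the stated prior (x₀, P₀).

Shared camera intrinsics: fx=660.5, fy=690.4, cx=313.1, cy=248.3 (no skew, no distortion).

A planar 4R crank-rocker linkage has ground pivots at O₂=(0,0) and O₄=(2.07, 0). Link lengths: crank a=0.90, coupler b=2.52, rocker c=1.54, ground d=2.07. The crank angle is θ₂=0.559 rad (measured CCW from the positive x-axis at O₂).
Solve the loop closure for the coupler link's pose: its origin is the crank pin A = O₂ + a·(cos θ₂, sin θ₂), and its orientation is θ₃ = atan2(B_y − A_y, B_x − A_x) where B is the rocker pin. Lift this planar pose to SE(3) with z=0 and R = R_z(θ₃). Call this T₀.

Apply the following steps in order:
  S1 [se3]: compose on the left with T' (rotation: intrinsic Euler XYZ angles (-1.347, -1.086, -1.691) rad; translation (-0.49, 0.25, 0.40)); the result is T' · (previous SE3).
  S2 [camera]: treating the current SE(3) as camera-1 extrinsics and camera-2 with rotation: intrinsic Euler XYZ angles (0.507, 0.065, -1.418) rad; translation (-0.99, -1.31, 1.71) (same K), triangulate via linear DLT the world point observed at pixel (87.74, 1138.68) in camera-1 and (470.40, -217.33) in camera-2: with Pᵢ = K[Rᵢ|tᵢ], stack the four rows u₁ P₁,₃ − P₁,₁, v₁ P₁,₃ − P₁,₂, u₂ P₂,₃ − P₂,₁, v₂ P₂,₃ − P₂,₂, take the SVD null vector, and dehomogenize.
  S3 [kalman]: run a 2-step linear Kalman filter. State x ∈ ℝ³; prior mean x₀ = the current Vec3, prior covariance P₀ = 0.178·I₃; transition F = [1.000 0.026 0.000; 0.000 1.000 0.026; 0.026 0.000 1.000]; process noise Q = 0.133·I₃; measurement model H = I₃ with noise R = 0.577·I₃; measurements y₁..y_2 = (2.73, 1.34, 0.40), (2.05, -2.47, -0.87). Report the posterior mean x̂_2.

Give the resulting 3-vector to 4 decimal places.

result = (1.4482, 0.0457, 0.2432)

source (fourbar_fk): coupler pose = R=[0.9765 -0.2153 0.0000; 0.2153 0.9765 0.0000; 0.0000 0.0000 1.0000], t=(0.7630, 0.4773, 0.0000)
after S1 (compose_se3): R=[0.0450 0.4638 -0.8848; -0.1375 0.8801 0.4544; 0.9895 0.1012 0.1034], t=(-0.3118, 0.3991, 1.2695)
after S2 (triangulate): (0.1943, 1.5341, 1.1304)
after S3 (kf_track): (1.4482, 0.0457, 0.2432)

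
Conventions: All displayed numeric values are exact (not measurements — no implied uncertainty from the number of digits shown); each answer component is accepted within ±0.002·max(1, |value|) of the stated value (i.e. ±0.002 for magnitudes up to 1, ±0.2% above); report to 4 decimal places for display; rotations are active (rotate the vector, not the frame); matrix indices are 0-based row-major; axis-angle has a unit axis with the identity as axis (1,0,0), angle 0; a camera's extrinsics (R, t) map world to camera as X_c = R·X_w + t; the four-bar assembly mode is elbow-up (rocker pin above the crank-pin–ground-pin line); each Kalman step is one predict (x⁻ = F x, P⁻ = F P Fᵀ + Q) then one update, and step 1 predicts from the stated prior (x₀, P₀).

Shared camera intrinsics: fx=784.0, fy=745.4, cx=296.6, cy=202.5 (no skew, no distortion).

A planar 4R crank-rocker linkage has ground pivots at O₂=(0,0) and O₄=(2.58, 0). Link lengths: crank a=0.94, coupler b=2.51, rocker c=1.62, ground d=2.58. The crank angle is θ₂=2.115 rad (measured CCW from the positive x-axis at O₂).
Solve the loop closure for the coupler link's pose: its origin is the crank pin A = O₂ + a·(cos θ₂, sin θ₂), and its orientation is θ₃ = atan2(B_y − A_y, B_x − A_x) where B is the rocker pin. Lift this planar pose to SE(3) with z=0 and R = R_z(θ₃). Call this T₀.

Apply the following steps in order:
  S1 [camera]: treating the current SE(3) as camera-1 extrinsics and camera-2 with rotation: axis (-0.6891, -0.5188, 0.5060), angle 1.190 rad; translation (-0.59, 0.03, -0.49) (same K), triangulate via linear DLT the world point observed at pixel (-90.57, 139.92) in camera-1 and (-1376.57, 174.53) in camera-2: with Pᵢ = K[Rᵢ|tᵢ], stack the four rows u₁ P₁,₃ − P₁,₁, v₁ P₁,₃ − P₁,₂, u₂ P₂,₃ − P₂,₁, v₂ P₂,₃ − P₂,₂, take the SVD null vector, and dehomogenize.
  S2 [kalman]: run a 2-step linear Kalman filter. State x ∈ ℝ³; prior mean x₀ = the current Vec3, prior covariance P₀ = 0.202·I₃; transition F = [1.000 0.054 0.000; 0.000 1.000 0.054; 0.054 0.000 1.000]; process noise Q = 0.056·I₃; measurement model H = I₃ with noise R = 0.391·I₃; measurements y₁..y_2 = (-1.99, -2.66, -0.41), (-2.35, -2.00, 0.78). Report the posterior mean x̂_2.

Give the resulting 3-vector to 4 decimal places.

result = (-1.6552, -1.6844, 0.6996)

source (fourbar_fk): coupler pose = R=[0.9627 -0.2707 0.0000; 0.2707 0.9627 0.0000; 0.0000 0.0000 1.0000], t=(-0.4867, 0.8042, 0.0000)
after S1 (triangulate): (-0.5484, -0.8211, 1.6044)
after S2 (kf_track): (-1.6552, -1.6844, 0.6996)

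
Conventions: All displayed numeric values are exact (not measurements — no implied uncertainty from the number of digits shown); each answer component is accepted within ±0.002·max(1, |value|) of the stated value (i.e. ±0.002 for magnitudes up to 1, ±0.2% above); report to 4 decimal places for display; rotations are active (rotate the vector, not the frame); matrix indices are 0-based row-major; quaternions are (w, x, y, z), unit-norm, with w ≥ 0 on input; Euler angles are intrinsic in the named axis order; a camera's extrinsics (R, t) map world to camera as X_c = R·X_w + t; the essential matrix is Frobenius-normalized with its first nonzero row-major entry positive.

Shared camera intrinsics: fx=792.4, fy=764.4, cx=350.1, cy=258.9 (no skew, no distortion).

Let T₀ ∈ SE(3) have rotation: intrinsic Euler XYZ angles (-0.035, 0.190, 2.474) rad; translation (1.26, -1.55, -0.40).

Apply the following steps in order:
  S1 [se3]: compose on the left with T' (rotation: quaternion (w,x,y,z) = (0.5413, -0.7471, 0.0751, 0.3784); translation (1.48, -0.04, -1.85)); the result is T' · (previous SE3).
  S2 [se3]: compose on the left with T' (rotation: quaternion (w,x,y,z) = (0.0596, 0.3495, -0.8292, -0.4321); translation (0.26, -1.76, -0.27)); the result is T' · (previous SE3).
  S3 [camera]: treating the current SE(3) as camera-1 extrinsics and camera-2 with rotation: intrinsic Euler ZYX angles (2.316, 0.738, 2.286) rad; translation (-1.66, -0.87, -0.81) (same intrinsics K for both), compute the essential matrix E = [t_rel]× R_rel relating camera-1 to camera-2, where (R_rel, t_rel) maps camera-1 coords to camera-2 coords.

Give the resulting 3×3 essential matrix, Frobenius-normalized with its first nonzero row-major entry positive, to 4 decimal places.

after S1 (compose_se3): R=[-0.9285 -0.0894 -0.3604; -0.3711 0.2585 0.8919; 0.0134 0.9619 -0.2732], t=(3.3675, 0.6127, -1.4482)
after S2 (compose_se3): R=[0.8857 -0.4552 -0.0917; 0.4532 0.8045 0.3840; -0.1010 -0.3817 0.9188], t=(-2.0039, -4.6286, 0.4075)
after S3 (essential): [0.4093 -0.3010 0.3872; 0.0502 0.0828 0.4389; -0.2916 0.4115 0.3684]

matrix = [0.4093 -0.3010 0.3872; 0.0502 0.0828 0.4389; -0.2916 0.4115 0.3684]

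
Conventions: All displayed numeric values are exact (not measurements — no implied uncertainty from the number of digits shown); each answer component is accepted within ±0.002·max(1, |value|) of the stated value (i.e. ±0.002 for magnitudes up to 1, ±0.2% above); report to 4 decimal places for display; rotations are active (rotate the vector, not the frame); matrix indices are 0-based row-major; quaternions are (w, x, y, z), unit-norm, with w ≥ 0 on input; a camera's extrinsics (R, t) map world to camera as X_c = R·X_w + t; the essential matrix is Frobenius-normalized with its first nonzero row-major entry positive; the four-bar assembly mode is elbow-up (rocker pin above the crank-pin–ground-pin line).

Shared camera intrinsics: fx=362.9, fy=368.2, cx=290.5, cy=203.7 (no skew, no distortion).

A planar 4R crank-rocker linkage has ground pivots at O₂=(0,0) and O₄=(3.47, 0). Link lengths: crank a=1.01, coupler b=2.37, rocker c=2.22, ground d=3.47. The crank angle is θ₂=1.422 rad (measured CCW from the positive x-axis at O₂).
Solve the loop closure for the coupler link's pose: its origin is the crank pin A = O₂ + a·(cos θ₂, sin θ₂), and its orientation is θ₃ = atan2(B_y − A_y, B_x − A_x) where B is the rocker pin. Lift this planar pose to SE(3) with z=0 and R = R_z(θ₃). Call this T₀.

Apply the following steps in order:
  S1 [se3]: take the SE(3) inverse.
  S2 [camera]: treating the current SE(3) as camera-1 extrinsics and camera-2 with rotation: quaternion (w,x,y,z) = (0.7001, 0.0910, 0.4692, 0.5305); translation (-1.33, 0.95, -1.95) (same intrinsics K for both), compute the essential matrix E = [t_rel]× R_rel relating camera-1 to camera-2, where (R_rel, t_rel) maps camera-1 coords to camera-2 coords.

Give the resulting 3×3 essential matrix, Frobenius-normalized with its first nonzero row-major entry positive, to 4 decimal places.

matrix = [0.2205 0.3174 0.3300; -0.0471 0.6009 0.0043; -0.3609 0.1895 -0.4607]

source (fourbar_fk): coupler pose = R=[0.9232 -0.3843 0.0000; 0.3843 0.9232 0.0000; 0.0000 0.0000 1.0000], t=(0.1497, 0.9988, 0.0000)
after S1 (invert_se3): R=[0.9232 0.3843 0.0000; -0.3843 0.9232 0.0000; 0.0000 0.0000 1.0000], t=(-0.5221, -0.8646, 0.0000)
after S2 (essential): [0.2205 0.3174 0.3300; -0.0471 0.6009 0.0043; -0.3609 0.1895 -0.4607]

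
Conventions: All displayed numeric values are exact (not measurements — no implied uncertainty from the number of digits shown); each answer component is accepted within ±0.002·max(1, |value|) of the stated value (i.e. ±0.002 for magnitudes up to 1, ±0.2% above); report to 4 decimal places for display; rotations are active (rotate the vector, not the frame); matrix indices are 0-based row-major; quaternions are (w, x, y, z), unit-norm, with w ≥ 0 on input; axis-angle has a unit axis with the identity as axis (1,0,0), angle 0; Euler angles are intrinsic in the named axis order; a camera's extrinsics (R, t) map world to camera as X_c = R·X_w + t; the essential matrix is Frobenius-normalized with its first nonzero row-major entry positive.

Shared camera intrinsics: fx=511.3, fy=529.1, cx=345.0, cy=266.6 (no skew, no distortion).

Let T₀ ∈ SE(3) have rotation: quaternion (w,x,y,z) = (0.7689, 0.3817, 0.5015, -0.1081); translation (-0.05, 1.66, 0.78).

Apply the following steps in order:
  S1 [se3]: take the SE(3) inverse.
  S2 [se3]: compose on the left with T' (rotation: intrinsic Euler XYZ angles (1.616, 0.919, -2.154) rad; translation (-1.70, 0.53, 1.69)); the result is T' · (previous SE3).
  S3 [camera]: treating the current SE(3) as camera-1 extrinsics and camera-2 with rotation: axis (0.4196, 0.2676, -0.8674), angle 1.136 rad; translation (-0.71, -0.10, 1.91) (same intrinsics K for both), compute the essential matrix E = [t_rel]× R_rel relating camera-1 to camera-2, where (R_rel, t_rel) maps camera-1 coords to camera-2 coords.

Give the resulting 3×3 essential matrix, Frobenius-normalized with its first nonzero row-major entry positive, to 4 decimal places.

after S1 (invert_se3): R=[0.4737 0.2166 -0.8537; 0.5490 0.6853 0.4785; 0.6886 -0.6953 0.2057], t=(0.3300, -1.4833, 1.0283)
after S2 (compose_se3): R=[0.6672 -0.2782 0.6910; -0.2290 0.8061 0.5456; -0.7088 -0.5223 0.4742], t=(-1.7438, -1.2452, 2.1517)
after S3 (essential): [0.3482 -0.3733 -0.2141; -0.0384 -0.0827 -0.6140; -0.3795 0.3110 -0.2597]

matrix = [0.3482 -0.3733 -0.2141; -0.0384 -0.0827 -0.6140; -0.3795 0.3110 -0.2597]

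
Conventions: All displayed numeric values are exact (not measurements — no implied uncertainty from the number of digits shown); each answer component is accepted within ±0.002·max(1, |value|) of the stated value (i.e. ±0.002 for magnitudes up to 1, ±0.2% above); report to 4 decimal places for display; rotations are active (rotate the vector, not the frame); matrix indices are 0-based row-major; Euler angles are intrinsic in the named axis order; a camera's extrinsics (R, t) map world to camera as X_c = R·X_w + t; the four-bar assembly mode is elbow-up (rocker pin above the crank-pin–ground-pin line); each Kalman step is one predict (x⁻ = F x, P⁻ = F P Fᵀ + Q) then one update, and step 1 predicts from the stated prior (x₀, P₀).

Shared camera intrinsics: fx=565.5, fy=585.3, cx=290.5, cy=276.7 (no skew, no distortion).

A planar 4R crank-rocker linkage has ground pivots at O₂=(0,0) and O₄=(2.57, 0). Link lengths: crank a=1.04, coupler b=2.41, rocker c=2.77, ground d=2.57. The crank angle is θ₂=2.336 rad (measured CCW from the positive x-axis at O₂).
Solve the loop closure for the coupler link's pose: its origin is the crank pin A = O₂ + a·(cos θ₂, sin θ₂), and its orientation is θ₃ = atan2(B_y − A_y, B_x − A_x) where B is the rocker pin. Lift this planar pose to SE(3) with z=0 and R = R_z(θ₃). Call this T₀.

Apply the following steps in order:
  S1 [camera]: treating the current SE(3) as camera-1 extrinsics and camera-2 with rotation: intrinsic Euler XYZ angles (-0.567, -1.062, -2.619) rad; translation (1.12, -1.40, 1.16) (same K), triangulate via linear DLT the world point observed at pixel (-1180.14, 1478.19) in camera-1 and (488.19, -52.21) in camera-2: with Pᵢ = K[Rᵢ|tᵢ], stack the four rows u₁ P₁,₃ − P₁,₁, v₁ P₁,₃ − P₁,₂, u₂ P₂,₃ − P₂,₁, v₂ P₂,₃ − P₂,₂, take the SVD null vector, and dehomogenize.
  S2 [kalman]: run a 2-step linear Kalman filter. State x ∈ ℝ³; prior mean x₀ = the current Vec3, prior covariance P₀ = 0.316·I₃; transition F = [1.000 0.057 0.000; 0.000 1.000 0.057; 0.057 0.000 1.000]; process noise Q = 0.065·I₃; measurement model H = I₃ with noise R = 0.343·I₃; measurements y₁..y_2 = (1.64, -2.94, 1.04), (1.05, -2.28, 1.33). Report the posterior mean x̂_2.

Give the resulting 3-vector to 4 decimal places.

source (fourbar_fk): coupler pose = R=[0.7511 -0.6602 0.0000; 0.6602 0.7511 0.0000; 0.0000 0.0000 1.0000], t=(-0.7204, 0.7501, 0.0000)
after S1 (triangulate): (-0.4038, 1.4116, 0.7520)
after S2 (kf_track): (0.7821, -1.3961, 1.0662)

result = (0.7821, -1.3961, 1.0662)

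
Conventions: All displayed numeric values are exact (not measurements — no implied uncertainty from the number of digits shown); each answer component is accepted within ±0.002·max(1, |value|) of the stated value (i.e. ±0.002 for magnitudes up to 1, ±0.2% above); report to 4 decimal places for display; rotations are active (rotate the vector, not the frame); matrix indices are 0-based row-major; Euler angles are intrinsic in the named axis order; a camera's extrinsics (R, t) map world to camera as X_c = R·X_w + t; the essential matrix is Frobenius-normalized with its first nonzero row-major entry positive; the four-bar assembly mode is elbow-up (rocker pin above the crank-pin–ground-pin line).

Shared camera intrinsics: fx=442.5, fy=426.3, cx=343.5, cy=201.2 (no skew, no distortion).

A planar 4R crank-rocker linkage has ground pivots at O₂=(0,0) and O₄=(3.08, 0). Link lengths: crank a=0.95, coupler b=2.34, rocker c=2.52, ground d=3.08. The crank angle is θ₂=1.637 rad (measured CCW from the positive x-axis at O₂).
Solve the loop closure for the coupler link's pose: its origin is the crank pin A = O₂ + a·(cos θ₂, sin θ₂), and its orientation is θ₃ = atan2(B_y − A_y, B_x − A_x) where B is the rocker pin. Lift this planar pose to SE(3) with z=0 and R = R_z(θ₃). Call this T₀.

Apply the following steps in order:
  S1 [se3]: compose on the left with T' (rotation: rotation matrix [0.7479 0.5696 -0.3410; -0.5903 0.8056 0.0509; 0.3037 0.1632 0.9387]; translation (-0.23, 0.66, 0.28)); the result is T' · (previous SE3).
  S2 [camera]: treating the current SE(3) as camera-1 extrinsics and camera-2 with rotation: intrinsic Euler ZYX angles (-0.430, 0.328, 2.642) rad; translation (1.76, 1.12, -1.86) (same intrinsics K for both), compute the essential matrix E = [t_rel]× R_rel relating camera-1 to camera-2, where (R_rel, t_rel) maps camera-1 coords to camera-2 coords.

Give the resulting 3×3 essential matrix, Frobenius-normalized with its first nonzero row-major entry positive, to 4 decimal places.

matrix = [0.1166 0.1235 0.5842; 0.3659 0.0414 -0.3741; 0.5644 0.1680 0.0873]

source (fourbar_fk): coupler pose = R=[0.8378 -0.5459 0.0000; 0.5459 0.8378 0.0000; 0.0000 0.0000 1.0000], t=(-0.0628, 0.9479, 0.0000)
after S1 (compose_se3): R=[0.9375 0.0689 -0.3410; -0.0548 0.9972 0.0509; 0.3435 -0.0291 0.9387], t=(0.2629, 1.4607, 0.4156)
after S2 (essential): [0.1166 0.1235 0.5842; 0.3659 0.0414 -0.3741; 0.5644 0.1680 0.0873]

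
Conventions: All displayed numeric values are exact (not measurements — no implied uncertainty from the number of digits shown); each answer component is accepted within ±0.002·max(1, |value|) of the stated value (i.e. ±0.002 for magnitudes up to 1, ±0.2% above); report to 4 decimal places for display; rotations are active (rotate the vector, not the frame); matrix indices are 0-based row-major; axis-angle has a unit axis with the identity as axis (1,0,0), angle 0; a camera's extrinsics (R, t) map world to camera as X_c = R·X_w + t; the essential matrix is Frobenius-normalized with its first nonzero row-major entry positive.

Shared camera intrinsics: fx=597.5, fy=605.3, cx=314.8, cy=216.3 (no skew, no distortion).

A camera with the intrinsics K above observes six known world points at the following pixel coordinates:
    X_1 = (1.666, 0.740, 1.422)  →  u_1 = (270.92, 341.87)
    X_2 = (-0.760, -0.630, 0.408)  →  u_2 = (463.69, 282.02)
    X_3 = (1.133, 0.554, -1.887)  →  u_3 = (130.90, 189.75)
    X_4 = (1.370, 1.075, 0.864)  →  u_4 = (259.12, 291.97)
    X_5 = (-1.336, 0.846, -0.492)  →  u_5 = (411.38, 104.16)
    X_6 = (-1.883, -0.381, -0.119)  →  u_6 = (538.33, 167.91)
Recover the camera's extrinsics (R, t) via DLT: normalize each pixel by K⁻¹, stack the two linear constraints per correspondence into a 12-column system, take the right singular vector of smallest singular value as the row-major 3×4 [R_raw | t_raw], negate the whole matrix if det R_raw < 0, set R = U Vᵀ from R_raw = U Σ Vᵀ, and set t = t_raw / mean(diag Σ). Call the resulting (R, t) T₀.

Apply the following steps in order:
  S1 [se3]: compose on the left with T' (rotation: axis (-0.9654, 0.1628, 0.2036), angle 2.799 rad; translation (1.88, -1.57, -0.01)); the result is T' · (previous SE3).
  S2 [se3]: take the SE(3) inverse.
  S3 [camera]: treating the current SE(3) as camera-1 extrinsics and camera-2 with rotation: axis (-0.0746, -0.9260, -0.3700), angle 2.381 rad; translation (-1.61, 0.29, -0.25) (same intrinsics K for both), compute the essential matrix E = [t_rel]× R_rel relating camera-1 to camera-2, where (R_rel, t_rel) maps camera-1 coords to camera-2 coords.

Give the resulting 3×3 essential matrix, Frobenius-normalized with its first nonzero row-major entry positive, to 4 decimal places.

matrix = [0.4207 -0.4606 0.1994; 0.4527 0.1844 0.1313; 0.2589 0.4972 0.0271]

source (pnp_recover): camera pose = R=[-0.8160 -0.3575 0.4542; 0.5654 -0.6572 0.4984; 0.1204 0.6635 0.7384], t=(0.4100, 0.4399, 5.9887)
after S1 (compose_se3): R=[-0.9589 -0.2818 -0.0334; -0.2634 0.9278 -0.2643; 0.1054 -0.2446 -0.9639], t=(0.1132, 0.2692, -5.4617)
after S2 (invert_se3): R=[-0.9589 -0.2634 0.1054; -0.2818 0.9278 -0.2446; -0.0334 -0.2643 -0.9639], t=(0.7552, -1.5539, -5.1895)
after S3 (essential): [0.4207 -0.4606 0.1994; 0.4527 0.1844 0.1313; 0.2589 0.4972 0.0271]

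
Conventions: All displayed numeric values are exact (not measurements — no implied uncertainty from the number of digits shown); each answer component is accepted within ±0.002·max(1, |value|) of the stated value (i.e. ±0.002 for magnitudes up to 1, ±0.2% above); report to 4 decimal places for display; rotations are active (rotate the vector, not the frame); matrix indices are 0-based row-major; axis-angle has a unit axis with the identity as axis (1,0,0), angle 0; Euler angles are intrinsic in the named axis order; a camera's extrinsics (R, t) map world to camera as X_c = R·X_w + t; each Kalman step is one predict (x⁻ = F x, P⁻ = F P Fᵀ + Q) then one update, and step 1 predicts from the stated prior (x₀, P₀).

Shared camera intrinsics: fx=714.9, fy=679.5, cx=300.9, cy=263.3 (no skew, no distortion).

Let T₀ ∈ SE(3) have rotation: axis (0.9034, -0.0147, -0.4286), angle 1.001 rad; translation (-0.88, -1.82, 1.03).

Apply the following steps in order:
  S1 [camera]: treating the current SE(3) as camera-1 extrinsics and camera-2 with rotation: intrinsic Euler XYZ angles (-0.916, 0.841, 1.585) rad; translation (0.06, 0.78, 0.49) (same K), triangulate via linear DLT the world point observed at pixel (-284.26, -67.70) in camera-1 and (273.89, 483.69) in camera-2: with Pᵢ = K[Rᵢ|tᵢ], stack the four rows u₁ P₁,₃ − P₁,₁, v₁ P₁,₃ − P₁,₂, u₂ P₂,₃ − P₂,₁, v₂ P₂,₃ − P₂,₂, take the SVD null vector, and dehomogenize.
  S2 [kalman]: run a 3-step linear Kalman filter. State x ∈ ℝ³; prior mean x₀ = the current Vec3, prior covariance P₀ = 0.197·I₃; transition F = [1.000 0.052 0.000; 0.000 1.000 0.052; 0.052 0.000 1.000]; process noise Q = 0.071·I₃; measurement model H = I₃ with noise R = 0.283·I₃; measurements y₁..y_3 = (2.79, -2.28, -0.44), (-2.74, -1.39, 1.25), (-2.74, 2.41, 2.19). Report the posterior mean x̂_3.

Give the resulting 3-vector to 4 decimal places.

after S1 (triangulate): (-1.5444, 1.0370, 0.7021)
after S2 (kf_track): (-1.5880, 0.4423, 1.2120)

result = (-1.5880, 0.4423, 1.2120)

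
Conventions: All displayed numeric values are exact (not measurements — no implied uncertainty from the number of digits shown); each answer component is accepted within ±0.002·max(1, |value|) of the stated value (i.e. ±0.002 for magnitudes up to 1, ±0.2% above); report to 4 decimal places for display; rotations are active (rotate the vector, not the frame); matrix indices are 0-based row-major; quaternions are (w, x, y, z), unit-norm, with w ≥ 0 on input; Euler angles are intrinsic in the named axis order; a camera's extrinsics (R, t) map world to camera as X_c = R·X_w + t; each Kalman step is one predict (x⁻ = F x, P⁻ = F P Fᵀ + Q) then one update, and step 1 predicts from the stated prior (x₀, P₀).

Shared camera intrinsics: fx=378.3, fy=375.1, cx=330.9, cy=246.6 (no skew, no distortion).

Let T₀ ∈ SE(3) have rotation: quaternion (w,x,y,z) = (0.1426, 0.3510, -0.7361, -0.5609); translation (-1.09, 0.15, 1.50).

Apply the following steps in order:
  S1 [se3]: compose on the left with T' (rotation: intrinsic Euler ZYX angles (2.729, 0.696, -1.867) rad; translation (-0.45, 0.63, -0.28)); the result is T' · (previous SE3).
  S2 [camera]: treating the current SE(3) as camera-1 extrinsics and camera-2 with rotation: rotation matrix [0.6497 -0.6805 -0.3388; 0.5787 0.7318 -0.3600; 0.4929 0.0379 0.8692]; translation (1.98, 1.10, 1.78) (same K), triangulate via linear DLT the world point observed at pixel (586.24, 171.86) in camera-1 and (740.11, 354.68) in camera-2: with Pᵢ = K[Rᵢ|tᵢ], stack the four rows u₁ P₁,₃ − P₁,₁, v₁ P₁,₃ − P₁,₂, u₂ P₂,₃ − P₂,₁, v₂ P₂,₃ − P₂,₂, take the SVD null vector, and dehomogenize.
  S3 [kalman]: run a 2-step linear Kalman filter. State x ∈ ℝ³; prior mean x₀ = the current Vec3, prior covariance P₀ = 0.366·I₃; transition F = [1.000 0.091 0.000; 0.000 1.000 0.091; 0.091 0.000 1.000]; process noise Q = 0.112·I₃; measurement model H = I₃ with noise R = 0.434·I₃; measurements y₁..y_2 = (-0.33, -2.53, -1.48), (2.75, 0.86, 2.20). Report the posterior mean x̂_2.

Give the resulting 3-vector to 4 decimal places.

after S1 (compose_se3): R=[0.0808 0.1389 0.9870; -0.0591 -0.9878 0.1438; 0.9950 -0.0699 -0.0716], t=(0.1000, -1.1290, -0.0272)
after S2 (triangulate): (1.0510, -0.9027, 0.6476)
after S3 (kf_track): (1.3496, -0.5403, 0.8215)

result = (1.3496, -0.5403, 0.8215)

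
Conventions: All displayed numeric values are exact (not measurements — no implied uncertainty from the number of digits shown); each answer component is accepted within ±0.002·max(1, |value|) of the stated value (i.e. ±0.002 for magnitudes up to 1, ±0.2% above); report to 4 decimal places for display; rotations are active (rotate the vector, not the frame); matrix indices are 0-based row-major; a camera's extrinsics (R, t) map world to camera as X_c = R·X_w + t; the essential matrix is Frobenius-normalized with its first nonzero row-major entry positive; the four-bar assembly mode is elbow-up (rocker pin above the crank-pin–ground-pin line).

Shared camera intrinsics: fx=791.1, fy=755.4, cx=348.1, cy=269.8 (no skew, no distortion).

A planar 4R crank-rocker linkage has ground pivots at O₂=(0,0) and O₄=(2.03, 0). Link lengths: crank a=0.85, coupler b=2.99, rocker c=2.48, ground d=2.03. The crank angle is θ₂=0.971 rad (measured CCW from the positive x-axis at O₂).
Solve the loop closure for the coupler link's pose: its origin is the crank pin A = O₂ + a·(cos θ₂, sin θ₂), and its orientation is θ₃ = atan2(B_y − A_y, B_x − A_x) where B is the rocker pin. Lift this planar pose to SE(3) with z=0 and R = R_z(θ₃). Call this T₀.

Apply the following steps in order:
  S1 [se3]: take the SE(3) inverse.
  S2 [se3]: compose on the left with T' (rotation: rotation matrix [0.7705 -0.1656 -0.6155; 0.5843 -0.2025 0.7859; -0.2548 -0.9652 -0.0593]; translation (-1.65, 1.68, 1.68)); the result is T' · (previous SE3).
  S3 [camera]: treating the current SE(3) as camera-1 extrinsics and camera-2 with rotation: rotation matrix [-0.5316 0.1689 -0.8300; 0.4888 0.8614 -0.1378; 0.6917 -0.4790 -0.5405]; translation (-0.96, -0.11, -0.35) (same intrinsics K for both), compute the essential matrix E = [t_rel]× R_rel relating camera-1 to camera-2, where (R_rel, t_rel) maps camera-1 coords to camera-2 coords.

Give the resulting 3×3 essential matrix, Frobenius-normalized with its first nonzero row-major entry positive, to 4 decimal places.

source (fourbar_fk): coupler pose = R=[0.8510 -0.5252 0.0000; 0.5252 0.8510 0.0000; 0.0000 0.0000 1.0000], t=(0.4798, 0.7016, 0.0000)
after S1 (invert_se3): R=[0.8510 0.5252 0.0000; -0.5252 0.8510 0.0000; 0.0000 0.0000 1.0000], t=(-0.7768, -0.3451, 0.0000)
after S2 (compose_se3): R=[0.7427 0.2638 -0.6155; 0.6036 0.1345 0.7859; 0.2901 -0.9552 -0.0593], t=(-2.1914, 1.2960, 2.2110)
after S3 (essential): [0.4911 -0.0294 0.4013; -0.2326 0.0724 -0.2008; 0.1085 0.6955 -0.0409]

matrix = [0.4911 -0.0294 0.4013; -0.2326 0.0724 -0.2008; 0.1085 0.6955 -0.0409]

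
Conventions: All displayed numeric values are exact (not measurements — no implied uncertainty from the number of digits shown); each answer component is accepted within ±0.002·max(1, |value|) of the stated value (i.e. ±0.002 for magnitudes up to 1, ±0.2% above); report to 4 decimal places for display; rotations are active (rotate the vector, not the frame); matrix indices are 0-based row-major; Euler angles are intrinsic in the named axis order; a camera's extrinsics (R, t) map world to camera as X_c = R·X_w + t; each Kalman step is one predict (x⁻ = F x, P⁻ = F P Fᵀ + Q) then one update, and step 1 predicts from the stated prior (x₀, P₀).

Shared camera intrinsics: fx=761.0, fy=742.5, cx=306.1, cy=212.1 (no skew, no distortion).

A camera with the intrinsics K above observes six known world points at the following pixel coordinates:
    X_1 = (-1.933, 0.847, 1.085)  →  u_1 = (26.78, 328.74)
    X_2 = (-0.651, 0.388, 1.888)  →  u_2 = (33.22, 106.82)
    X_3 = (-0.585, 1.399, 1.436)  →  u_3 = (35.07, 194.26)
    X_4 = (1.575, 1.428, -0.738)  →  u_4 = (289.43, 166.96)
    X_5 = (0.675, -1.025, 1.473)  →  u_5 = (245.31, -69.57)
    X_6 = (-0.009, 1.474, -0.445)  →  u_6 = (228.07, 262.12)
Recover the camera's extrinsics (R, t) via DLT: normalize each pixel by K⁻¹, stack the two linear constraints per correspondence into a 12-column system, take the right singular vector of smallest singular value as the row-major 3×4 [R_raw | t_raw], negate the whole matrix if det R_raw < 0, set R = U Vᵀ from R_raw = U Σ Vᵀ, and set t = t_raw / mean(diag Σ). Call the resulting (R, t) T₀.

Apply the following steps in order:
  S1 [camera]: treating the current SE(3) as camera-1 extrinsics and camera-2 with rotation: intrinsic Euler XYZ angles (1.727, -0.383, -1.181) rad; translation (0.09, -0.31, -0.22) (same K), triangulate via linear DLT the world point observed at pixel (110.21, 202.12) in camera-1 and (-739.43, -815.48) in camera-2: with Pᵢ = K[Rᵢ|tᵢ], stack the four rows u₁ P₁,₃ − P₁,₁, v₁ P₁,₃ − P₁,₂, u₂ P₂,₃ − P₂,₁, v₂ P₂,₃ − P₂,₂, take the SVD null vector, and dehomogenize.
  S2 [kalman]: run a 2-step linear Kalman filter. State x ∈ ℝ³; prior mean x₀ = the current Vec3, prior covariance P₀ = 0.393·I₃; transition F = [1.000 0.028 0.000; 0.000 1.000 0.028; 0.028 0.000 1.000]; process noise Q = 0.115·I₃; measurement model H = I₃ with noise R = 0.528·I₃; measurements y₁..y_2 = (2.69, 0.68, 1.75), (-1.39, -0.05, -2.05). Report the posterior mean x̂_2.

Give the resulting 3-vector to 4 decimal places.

result = (-0.3008, 0.0643, 0.0312)

source (pnp_recover): camera pose = R=[0.2047 -0.6405 -0.7402; -0.7301 0.4038 -0.5513; 0.6520 0.6532 -0.3849], t=(-0.1399, -0.3500, 6.2495)
after S1 (triangulate): (-1.5946, -0.4192, 1.2781)
after S2 (kf_track): (-0.3008, 0.0643, 0.0312)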